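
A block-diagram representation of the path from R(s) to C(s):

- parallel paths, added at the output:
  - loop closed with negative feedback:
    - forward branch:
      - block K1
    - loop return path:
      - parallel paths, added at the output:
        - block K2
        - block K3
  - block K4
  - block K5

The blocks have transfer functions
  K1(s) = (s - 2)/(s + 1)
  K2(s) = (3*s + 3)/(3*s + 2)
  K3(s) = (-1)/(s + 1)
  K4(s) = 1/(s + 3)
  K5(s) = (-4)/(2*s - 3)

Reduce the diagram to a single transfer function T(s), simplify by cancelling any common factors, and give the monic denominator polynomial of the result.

Answer: s^5 + 7*s^4/3 - 35*s^3/12 - 13*s^2/4 - 3*s/2

Working:
(1) sum the parallel branches K2, K3: (3*s^2 + 3*s + 1)/(3*s^2 + 5*s + 2)
(2) apply the feedback formula to K1, (K2+K3): (3*s^3 - s^2 - 8*s - 4)/(6*s^3 + 5*s^2 + 2*s)
(3) add [K1/(1+K1*(K2+K3))], K4, K5 (parallel): (6*s^5 - 5*s^4 - 146*s^3 - 102*s^2 + 30*s + 36)/(12*s^5 + 28*s^4 - 35*s^3 - 39*s^2 - 18*s)
That last expression is T(s), already simplified. Scaling its denominator by 1/12 (the reciprocal of the leading coefficient) yields the monic denominator.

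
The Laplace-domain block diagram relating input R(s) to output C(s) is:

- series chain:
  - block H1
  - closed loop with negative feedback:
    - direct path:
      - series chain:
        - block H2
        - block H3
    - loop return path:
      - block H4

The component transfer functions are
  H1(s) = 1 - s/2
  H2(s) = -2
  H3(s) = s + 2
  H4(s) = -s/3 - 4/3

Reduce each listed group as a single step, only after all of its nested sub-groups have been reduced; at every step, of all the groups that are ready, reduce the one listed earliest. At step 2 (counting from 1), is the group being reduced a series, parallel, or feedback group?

Answer: feedback

Working:
[1] series reduction of H2, H3
[2] feedback reduction of (H2*H3), H4
[3] cascade H1, [(H2*H3)/(1+(H2*H3)*H4)]
So the answer for step 2 is feedback.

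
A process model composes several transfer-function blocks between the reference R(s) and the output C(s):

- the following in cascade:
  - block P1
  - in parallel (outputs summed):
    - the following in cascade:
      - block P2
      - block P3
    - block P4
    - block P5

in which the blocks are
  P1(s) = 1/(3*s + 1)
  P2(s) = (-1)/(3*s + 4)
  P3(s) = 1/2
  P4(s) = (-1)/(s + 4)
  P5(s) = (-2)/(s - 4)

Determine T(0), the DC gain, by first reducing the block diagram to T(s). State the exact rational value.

The answer is 1/8.

Reasoning:
Step 1 - multiply P2, P3 (series) gives (-1)/(6*s + 8)
Step 2 - combine (P2*P3), P4, P5 in parallel gives (-19*s^2 - 48*s - 16)/(6*s^3 + 8*s^2 - 96*s - 128)
Step 3 - series reduction of P1, ((P2*P3)+P4+P5) gives (-19*s^2 - 48*s - 16)/(18*s^4 + 30*s^3 - 280*s^2 - 480*s - 128)
DC gain: substitute s = 0 into T(s) from step 3: T(0) = -16/(-128) = 1/8.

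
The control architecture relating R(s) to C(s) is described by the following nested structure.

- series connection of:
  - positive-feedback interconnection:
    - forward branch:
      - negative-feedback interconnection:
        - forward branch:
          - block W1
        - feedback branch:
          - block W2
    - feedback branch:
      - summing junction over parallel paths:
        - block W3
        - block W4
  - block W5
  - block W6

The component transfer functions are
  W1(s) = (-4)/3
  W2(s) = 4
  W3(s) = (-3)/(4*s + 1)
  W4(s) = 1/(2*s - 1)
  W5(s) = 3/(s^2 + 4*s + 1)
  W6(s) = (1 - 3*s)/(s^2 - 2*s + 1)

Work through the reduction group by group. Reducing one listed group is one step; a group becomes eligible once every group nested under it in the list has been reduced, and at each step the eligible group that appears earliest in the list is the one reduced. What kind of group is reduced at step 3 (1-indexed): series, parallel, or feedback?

The answer is feedback.

Reasoning:
Step 1: reduce the feedback loop with forward W1 and return W2
Step 2: parallel reduction of W3, W4
Step 3: apply the feedback formula to [W1/(1+W1*W2)], (W3+W4)
Step 4: combine [[W1/(1+W1*W2)]/(1-[W1/(1+W1*W2)]*(W3+W4))], W5, W6 in series
At step 3 the group reduced is feedback.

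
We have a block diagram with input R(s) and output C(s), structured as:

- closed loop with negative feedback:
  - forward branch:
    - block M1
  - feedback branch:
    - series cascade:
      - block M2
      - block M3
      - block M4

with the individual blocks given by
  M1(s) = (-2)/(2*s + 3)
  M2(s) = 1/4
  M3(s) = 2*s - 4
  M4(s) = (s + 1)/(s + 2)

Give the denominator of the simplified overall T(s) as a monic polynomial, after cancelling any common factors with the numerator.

The answer is s^2 + 8*s + 8.

Reasoning:
Step 1 - cascade M2, M3, M4, giving (s^2 - s - 2)/(2*s + 4)
Step 2 - reduce the feedback loop with forward M1 and return (M2*M3*M4), giving (-2*s - 4)/(s^2 + 8*s + 8)
The result of step 2 is T(s) in lowest terms. Its denominator already has leading coefficient 1, so it is monic as it stands.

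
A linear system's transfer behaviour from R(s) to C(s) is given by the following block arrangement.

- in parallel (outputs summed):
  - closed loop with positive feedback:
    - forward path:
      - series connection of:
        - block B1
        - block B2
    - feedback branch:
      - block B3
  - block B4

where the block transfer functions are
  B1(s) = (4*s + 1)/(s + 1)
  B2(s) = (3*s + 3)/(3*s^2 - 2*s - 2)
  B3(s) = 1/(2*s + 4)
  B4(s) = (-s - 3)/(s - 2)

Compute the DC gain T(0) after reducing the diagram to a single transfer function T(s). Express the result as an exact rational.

The answer is 9/22.

Reasoning:
Step 1. multiply B1, B2 (series) = (12*s + 3)/(3*s^2 - 2*s - 2)
Step 2. reduce the feedback loop with forward (B1*B2) and return B3 = (24*s^2 + 54*s + 12)/(6*s^3 + 8*s^2 - 24*s - 11)
Step 3. add [(B1*B2)/(1-(B1*B2)*B3)], B4 (parallel) = (-6*s^4 - 2*s^3 + 6*s^2 - 13*s + 9)/(6*s^4 - 4*s^3 - 40*s^2 + 37*s + 22)
That last expression is T(s); at s = 0 only the constant terms survive, so T(0) = 9/22.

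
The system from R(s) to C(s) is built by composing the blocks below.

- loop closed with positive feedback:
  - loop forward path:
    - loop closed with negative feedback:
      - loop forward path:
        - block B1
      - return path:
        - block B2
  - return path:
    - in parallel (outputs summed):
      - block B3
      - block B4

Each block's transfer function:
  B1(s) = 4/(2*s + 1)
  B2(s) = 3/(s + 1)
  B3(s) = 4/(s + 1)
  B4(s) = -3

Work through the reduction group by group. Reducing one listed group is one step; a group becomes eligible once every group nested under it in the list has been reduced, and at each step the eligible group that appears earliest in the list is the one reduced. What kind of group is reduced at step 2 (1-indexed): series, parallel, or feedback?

The answer is parallel.

Reasoning:
Step 1 - apply the feedback formula to B1, B2
Step 2 - reduce the parallel group B3, B4
Step 3 - collapse the loop ([B1/(1+B1*B2)] forward, (B3+B4) return)
So the answer for step 2 is parallel.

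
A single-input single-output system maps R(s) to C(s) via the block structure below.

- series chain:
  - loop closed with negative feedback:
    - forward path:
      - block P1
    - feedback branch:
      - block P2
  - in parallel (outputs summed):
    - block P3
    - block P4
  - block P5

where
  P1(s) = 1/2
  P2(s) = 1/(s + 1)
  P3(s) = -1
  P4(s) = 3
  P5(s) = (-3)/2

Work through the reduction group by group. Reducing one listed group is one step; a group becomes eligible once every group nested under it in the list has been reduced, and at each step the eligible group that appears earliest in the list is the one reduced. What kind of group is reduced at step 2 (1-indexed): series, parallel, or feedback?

Step 1: reduce the feedback loop with forward P1 and return P2
Step 2: parallel reduction of P3, P4
Step 3: cascade [P1/(1+P1*P2)], (P3+P4), P5
Step 2: parallel.

Therefore the answer is parallel.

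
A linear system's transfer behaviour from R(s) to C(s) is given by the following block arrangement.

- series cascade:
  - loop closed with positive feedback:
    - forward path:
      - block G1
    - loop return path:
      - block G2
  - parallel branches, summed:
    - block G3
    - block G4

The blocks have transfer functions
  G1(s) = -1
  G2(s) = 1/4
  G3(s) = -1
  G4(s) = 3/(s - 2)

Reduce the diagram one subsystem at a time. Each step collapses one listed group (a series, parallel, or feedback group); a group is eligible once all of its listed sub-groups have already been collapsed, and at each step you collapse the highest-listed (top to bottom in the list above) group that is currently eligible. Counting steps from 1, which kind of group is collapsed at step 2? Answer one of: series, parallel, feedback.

The answer is parallel.

Reasoning:
Step 1 - feedback reduction of G1, G2
Step 2 - combine G3, G4 in parallel
Step 3 - reduce the series chain [G1/(1-G1*G2)], (G3+G4)
Step 2: parallel.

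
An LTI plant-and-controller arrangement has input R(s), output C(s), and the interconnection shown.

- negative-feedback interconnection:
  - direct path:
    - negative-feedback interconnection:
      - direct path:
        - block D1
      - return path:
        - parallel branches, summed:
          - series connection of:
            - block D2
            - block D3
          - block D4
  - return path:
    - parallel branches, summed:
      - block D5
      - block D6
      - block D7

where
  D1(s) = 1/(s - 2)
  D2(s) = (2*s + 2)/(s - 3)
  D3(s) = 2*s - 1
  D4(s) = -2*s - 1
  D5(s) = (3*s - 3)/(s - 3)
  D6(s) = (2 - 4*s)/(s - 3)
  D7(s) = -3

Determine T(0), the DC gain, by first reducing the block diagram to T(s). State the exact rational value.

Reducing step by step:

[1] multiply D2, D3 (series) -> (4*s^2 + 2*s - 2)/(s - 3)
[2] sum the parallel branches (D2*D3), D4 -> (2*s^2 + 7*s + 1)/(s - 3)
[3] feedback reduction of D1, ((D2*D3)+D4) -> (s - 3)/(3*s^2 + 2*s + 7)
[4] parallel reduction of D5, D6, D7 -> (8 - 4*s)/(s - 3)
[5] apply the feedback formula to [D1/(1+D1*((D2*D3)+D4))], (D5+D6+D7) -> (s - 3)/(3*s^2 - 2*s + 15)
The step-5 result is T(s). Setting s = 0: T(0) = -3/15 = -1/5.

Answer: -1/5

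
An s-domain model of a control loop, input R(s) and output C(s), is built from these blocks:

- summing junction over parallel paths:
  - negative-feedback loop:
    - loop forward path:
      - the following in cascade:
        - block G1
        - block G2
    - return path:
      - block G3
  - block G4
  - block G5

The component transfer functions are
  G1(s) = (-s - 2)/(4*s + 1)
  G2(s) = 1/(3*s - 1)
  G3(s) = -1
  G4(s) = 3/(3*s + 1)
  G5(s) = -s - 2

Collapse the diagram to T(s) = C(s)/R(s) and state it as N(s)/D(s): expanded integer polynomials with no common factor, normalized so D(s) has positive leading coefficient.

Reducing step by step:

(1) combine G1, G2 in series -> (-s - 2)/(12*s^2 - s - 1)
(2) reduce the feedback loop with forward (G1*G2) and return G3 -> (-s - 2)/(12*s^2 + 1)
(3) reduce the parallel group [(G1*G2)/(1+(G1*G2)*G3)], G4, G5: this yields T(s), and no further normalization is needed

Answer: (-36*s^4 - 84*s^3 + 6*s^2 - 14*s - 1)/(36*s^3 + 12*s^2 + 3*s + 1)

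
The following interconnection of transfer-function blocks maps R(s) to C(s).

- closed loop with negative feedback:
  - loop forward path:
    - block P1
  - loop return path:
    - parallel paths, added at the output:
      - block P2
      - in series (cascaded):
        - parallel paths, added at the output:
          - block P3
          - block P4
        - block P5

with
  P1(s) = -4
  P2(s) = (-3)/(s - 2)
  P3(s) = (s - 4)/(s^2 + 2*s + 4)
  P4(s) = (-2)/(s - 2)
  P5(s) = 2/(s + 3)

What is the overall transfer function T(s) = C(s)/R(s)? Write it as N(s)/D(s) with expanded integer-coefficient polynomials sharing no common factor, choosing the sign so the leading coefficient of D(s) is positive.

Answer: (-4*s^4 - 12*s^3 + 32*s + 96)/(s^4 + 15*s^3 + 68*s^2 + 192*s + 120)

Working:
Step 1. add P3, P4 (parallel): (-s^2 - 10*s)/(s^3 - 8)
Step 2. reduce the series chain (P3+P4), P5: (-2*s^2 - 20*s)/(s^4 + 3*s^3 - 8*s - 24)
Step 3. parallel reduction of P2, ((P3+P4)*P5): (-3*s^3 - 17*s^2 - 50*s - 36)/(s^4 + 3*s^3 - 8*s - 24)
Step 4. feedback reduction of P1, (P2+((P3+P4)*P5)): this yields T(s), and no further normalization is needed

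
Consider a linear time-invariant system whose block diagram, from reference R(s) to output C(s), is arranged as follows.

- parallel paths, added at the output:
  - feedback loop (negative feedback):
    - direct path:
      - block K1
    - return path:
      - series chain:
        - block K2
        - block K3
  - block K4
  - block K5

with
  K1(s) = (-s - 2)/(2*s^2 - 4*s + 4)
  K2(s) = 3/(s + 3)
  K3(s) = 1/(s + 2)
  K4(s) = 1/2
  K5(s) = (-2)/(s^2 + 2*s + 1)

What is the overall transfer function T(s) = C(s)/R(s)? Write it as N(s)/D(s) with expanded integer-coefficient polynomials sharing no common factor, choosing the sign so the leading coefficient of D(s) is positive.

Answer: (2*s^5 + 4*s^4 - 24*s^3 - 47*s^2 + 8*s - 39)/(4*s^5 + 12*s^4 - 4*s^3 - 10*s^2 + 20*s + 18)

Working:
Step 1 - cascade K2, K3 = 3/(s^2 + 5*s + 6)
Step 2 - apply the feedback formula to K1, (K2*K3) = (-s^2 - 5*s - 6)/(2*s^3 + 2*s^2 - 8*s + 9)
Step 3 - reduce the parallel group [K1/(1+K1*(K2*K3))], K4, K5, giving the overall T(s)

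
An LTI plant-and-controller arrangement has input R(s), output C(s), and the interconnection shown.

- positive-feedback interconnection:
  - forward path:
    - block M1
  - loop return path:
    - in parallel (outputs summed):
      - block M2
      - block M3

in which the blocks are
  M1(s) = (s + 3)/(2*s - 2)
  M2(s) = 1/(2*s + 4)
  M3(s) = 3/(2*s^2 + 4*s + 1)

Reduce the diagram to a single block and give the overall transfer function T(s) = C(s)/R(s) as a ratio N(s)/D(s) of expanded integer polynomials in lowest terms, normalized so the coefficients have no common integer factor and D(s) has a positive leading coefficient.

Step 1. reduce the parallel group M2, M3 = (2*s^2 + 10*s + 13)/(4*s^3 + 16*s^2 + 18*s + 4)
Step 2. apply the feedback formula to M1, (M2+M3), giving the overall T(s)

Final answer: (4*s^4 + 28*s^3 + 66*s^2 + 58*s + 12)/(8*s^4 + 22*s^3 - 12*s^2 - 71*s - 47)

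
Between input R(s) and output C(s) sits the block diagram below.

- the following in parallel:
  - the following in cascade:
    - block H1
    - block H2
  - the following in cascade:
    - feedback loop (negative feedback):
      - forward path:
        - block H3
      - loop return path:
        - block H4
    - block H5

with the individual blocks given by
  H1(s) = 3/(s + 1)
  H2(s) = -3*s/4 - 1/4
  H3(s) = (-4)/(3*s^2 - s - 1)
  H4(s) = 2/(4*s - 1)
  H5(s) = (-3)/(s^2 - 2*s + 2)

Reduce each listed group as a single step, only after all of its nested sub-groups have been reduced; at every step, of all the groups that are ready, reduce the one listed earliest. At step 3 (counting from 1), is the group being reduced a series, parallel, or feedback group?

The answer is series.

Reasoning:
Step 1 - combine H1, H2 in series
Step 2 - collapse the loop (H3 forward, H4 return)
Step 3 - reduce the series chain [H3/(1+H3*H4)], H5
Step 4 - add (H1*H2), ([H3/(1+H3*H4)]*H5) (parallel)
At step 3 the group reduced is series.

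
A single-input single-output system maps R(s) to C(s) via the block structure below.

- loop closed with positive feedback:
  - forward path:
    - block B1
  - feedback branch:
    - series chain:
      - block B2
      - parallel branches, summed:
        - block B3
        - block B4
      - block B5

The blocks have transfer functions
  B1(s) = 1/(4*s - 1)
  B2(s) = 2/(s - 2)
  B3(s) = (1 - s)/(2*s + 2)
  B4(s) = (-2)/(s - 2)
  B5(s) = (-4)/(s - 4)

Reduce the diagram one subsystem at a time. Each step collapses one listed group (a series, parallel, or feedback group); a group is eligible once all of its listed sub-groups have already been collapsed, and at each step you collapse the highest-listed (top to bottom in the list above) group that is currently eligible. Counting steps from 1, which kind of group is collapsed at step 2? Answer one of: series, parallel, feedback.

Step 1: combine B3, B4 in parallel
Step 2: multiply B2, (B3+B4), B5 (series)
Step 3: collapse the loop (B1 forward, (B2*(B3+B4)*B5) return)
Step 2: series.

Answer: series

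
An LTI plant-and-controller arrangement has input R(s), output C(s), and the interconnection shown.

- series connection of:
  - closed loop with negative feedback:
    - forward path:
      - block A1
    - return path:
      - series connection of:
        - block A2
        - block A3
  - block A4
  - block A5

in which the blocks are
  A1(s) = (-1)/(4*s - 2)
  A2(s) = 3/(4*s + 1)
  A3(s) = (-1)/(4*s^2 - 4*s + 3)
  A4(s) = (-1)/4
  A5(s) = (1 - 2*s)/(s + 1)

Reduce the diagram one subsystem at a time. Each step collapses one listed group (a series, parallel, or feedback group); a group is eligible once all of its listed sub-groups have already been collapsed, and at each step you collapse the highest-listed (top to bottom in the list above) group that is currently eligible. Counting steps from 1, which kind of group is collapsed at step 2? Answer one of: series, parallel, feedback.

Step 1 - series reduction of A2, A3
Step 2 - collapse the loop (A1 forward, (A2*A3) return)
Step 3 - cascade [A1/(1+A1*(A2*A3))], A4, A5
At step 2 the group reduced is feedback.

Hence the answer: feedback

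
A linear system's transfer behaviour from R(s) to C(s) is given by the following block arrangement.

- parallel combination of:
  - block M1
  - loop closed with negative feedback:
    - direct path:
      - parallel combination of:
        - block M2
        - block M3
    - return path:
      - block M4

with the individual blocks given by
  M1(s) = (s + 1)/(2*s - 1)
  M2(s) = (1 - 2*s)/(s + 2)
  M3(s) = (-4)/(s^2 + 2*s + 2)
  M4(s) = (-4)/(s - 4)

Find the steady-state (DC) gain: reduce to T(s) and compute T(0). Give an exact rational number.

Reducing step by step:

Step 1. sum the parallel branches M2, M3: (-2*s^3 - 3*s^2 - 6*s - 6)/(s^3 + 4*s^2 + 6*s + 4)
Step 2. close the feedback loop around (M2+M3), M4: (-2*s^4 + 5*s^3 + 6*s^2 + 18*s + 24)/(s^4 + 8*s^3 + 2*s^2 + 4*s + 8)
Step 3. sum the parallel branches M1, [(M2+M3)/(1+(M2+M3)*M4)]: (-3*s^5 + 21*s^4 + 17*s^3 + 36*s^2 + 42*s - 16)/(2*s^5 + 15*s^4 - 4*s^3 + 6*s^2 + 12*s - 8)
The step-3 result is T(s). Setting s = 0: T(0) = -16/(-8) = 2.

Answer: 2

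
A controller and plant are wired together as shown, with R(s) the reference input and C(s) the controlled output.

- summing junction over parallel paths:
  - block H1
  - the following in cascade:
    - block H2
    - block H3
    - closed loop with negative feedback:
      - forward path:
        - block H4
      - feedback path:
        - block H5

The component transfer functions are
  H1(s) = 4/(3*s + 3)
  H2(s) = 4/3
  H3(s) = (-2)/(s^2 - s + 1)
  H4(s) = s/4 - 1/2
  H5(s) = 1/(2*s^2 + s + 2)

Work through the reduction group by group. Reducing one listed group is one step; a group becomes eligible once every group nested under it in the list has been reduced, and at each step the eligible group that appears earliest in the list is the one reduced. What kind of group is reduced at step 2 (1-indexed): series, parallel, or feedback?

The answer is series.

Reasoning:
1. reduce the feedback loop with forward H4 and return H5
2. cascade H2, H3, [H4/(1+H4*H5)]
3. reduce the parallel group H1, (H2*H3*[H4/(1+H4*H5)])
Step 2: series.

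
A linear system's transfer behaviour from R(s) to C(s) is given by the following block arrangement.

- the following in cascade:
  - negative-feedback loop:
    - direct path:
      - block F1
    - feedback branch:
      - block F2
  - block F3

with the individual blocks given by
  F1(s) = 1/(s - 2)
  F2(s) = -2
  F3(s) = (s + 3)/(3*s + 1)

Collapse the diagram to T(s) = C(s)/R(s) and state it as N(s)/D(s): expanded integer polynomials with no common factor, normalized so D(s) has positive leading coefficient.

Step 1. feedback reduction of F1, F2: 1/(s - 4)
Step 2. multiply [F1/(1+F1*F2)], F3 (series) - this is the overall T(s), already in the required normalized form

Therefore the answer is (s + 3)/(3*s^2 - 11*s - 4).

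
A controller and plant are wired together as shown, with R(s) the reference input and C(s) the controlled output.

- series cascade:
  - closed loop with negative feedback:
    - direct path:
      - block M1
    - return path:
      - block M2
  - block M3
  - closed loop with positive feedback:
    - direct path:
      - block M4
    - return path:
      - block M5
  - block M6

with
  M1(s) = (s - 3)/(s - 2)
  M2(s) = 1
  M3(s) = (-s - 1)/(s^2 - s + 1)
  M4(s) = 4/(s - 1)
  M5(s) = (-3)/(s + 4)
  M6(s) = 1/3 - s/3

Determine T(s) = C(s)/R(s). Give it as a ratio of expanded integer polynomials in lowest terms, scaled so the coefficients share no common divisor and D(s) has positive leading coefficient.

Step 1 - reduce the feedback loop with forward M1 and return M2, giving (s - 3)/(2*s - 5)
Step 2 - close the feedback loop around M4, M5, giving (4*s + 16)/(s^2 + 3*s + 8)
Step 3 - cascade [M1/(1+M1*M2)], M3, [M4/(1-M4*M5)], M6 - this is the overall T(s), already in the required normalized form

Therefore the answer is (4*s^4 + 4*s^3 - 52*s^2 - 4*s + 48)/(6*s^5 - 3*s^4 + 6*s^3 - 120*s^2 + 123*s - 120).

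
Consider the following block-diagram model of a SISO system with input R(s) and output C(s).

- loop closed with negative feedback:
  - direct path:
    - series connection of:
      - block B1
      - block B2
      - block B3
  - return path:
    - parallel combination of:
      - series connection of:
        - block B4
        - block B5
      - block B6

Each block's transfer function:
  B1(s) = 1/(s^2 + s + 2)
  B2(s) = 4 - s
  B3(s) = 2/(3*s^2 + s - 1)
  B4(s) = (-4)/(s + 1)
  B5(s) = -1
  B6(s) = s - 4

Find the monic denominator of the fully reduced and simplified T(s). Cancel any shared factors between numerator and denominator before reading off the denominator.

First reduce the diagram to T(s).

Step 1 - combine B1, B2, B3 in series = (8 - 2*s)/(3*s^4 + 4*s^3 + 6*s^2 + s - 2)
Step 2 - cascade B4, B5 = 4/(s + 1)
Step 3 - reduce the parallel group (B4*B5), B6 = (s^2 - 3*s)/(s + 1)
Step 4 - collapse the loop ((B1*B2*B3) forward, ((B4*B5)+B6) return) = (-2*s^2 + 6*s + 8)/(3*s^5 + 7*s^4 + 8*s^3 + 21*s^2 - 25*s - 2)
That last expression is T(s), already simplified. Scaling its denominator by 1/3 (the reciprocal of the leading coefficient) yields the monic denominator.

Answer: s^5 + 7*s^4/3 + 8*s^3/3 + 7*s^2 - 25*s/3 - 2/3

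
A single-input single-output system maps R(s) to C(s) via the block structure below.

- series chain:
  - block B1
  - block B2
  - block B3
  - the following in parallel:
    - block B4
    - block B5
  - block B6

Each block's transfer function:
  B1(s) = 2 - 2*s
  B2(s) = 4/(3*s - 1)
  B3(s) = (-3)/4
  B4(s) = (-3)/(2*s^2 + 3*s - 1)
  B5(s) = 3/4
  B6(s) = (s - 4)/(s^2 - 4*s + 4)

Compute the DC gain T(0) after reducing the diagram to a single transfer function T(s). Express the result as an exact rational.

The answer is -45/2.

Reasoning:
1. reduce the parallel group B4, B5, giving (6*s^2 + 9*s - 15)/(8*s^2 + 12*s - 4)
2. reduce the series chain B1, B2, B3, (B4+B5), B6, giving (18*s^4 - 63*s^3 - 108*s^2 + 333*s - 180)/(12*s^5 - 34*s^4 - 20*s^3 + 106*s^2 - 56*s + 8)
That last expression is T(s); at s = 0 only the constant terms survive, so T(0) = -180/8 = -45/2.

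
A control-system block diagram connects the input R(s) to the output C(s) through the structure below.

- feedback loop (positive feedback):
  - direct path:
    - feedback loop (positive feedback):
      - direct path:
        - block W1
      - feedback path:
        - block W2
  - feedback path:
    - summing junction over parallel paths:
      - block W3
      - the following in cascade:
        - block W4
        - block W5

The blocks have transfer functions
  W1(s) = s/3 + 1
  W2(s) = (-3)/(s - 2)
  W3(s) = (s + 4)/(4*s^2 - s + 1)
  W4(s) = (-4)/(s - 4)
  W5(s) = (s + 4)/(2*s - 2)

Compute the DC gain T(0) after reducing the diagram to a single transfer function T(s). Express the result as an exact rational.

(1) apply the feedback formula to W1, W2, giving (s^2 + s - 6)/(6*s + 3)
(2) series reduction of W4, W5, giving (-2*s - 8)/(s^2 - 5*s + 4)
(3) parallel reduction of W3, (W4*W5), giving (-7*s^3 - 31*s^2 - 10*s + 8)/(4*s^4 - 21*s^3 + 22*s^2 - 9*s + 4)
(4) close the feedback loop around [W1/(1-W1*W2)], (W3+(W4*W5)), giving (4*s^6 - 17*s^5 - 23*s^4 + 139*s^3 - 137*s^2 + 58*s - 24)/(31*s^5 - 76*s^4 + 68*s^3 - 172*s^2 - 71*s + 60)
The step-4 result is T(s). Setting s = 0: T(0) = -24/60 = -2/5.

Final answer: -2/5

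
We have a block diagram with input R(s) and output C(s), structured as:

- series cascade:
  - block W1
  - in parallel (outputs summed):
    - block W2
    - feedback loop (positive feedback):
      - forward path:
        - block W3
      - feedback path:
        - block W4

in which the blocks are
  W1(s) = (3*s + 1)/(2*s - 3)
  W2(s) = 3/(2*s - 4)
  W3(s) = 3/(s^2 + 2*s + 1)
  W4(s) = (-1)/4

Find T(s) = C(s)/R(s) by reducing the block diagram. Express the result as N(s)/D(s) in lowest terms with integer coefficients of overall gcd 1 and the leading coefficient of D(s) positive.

[1] collapse the loop (W3 forward, W4 return): 12/(4*s^2 + 8*s + 7)
[2] sum the parallel branches W2, [W3/(1-W3*W4)]: (12*s^2 + 48*s - 27)/(8*s^3 - 18*s - 28)
[3] combine W1, (W2+[W3/(1-W3*W4)]) in series; the result is T(s) itself (integer coefficients, no common factor, positive leading denominator coefficient)

Final answer: (36*s^3 + 156*s^2 - 33*s - 27)/(16*s^4 - 24*s^3 - 36*s^2 - 2*s + 84)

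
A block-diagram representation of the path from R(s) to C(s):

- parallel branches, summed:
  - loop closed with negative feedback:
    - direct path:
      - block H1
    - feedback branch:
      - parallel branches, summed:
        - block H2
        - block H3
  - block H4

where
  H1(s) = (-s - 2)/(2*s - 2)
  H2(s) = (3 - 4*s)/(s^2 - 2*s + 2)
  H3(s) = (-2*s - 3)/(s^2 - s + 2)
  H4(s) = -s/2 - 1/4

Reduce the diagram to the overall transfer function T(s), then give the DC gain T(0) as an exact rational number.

1. add H2, H3 (parallel) = (-6*s^3 + 8*s^2 - 9*s)/(s^4 - 3*s^3 + 6*s^2 - 6*s + 4)
2. close the feedback loop around H1, (H2+H3) = (-s^5 + s^4 - 6*s^2 + 8*s - 8)/(2*s^5 - 2*s^4 + 22*s^3 - 31*s^2 + 38*s - 8)
3. reduce the parallel group [H1/(1+H1*(H2+H3))], H4 = (-4*s^6 - 2*s^5 - 38*s^4 + 40*s^3 - 69*s^2 + 10*s - 24)/(8*s^5 - 8*s^4 + 88*s^3 - 124*s^2 + 152*s - 32)
DC gain: substitute s = 0 into T(s) from step 3: T(0) = -24/(-32) = 3/4.

Therefore the answer is 3/4.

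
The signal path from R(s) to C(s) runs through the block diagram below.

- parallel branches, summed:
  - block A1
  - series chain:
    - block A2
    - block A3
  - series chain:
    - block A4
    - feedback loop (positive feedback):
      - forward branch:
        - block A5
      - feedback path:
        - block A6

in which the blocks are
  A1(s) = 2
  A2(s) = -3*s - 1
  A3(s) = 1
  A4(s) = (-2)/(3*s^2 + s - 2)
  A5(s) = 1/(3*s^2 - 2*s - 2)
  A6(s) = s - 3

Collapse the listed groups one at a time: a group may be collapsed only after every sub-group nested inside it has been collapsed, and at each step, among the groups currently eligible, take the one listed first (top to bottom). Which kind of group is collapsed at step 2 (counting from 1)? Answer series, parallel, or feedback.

The answer is feedback.

Reasoning:
Step 1: series reduction of A2, A3
Step 2: collapse the loop (A5 forward, A6 return)
Step 3: series reduction of A4, [A5/(1-A5*A6)]
Step 4: add A1, (A2*A3), (A4*[A5/(1-A5*A6)]) (parallel)
Step 2: feedback.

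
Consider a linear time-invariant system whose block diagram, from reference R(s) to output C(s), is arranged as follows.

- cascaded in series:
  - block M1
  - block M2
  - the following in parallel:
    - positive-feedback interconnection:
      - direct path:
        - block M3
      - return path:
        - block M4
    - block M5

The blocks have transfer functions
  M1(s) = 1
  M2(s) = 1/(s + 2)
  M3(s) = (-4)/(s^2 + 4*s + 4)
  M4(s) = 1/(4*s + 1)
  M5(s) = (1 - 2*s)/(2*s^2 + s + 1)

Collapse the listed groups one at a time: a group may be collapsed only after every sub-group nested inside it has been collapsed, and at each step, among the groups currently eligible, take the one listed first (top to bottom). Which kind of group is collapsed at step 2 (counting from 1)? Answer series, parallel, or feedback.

The answer is parallel.

Reasoning:
Step 1. collapse the loop (M3 forward, M4 return)
Step 2. reduce the parallel group [M3/(1-M3*M4)], M5
Step 3. combine M1, M2, ([M3/(1-M3*M4)]+M5) in series
Step 2: parallel.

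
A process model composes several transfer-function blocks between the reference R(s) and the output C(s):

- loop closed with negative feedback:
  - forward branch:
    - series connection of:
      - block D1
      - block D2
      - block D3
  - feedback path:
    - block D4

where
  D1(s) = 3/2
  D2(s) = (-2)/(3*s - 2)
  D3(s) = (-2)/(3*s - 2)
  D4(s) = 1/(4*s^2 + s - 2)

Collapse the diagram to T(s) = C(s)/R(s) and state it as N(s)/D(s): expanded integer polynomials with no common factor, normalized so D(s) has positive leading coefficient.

Step 1 - combine D1, D2, D3 in series = 6/(9*s^2 - 12*s + 4)
Step 2 - feedback reduction of (D1*D2*D3), D4, which is the overall transfer function T(s) = C(s)/R(s) in lowest terms

Answer: (24*s^2 + 6*s - 12)/(36*s^4 - 39*s^3 - 14*s^2 + 28*s - 2)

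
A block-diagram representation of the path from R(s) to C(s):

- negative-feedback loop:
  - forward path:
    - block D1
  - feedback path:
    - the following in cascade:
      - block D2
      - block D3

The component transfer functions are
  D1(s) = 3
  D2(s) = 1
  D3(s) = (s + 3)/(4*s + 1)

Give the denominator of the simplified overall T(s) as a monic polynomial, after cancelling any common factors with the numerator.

The answer is s + 10/7.

Reasoning:
[1] combine D2, D3 in series; result (s + 3)/(4*s + 1)
[2] apply the feedback formula to D1, (D2*D3); result (12*s + 3)/(7*s + 10)
That last expression is T(s), already simplified. Scaling its denominator by 1/7 (the reciprocal of the leading coefficient) yields the monic denominator.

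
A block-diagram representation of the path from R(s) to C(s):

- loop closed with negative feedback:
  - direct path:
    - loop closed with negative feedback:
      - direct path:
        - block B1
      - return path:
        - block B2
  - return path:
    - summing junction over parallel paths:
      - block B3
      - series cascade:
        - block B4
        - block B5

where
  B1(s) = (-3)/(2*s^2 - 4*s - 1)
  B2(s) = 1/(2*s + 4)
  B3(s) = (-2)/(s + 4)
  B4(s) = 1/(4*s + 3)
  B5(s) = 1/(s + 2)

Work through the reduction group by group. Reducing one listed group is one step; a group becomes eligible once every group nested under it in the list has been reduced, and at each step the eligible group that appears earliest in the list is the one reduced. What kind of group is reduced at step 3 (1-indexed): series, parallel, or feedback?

Step 1. feedback reduction of B1, B2
Step 2. combine B4, B5 in series
Step 3. parallel reduction of B3, (B4*B5)
Step 4. collapse the loop ([B1/(1+B1*B2)] forward, (B3+(B4*B5)) return)
At step 3 the group reduced is parallel.

Hence the answer: parallel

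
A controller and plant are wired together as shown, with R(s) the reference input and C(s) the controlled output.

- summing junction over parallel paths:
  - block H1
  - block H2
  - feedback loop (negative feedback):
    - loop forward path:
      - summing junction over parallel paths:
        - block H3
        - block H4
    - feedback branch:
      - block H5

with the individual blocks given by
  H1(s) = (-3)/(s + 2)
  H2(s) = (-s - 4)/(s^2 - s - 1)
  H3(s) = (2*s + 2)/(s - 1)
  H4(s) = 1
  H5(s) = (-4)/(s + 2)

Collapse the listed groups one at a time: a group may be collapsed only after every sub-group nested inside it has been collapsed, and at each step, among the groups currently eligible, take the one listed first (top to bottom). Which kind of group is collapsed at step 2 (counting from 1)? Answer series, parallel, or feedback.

Answer: feedback

Working:
Step 1: reduce the parallel group H3, H4
Step 2: reduce the feedback loop with forward (H3+H4) and return H5
Step 3: add H1, H2, [(H3+H4)/(1+(H3+H4)*H5)] (parallel)
Step 2 collapses a feedback group.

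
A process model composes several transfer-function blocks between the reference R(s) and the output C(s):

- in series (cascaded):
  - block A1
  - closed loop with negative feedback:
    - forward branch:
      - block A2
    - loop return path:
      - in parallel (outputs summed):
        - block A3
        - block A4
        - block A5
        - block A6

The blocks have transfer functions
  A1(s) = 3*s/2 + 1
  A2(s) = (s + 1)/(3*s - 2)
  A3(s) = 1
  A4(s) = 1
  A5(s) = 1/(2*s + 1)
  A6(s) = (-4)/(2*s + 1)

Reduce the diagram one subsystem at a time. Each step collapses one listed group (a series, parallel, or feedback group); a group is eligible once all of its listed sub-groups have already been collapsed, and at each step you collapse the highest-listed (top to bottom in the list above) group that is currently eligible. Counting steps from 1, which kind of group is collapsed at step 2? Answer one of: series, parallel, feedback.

Step 1: combine A3, A4, A5, A6 in parallel
Step 2: close the feedback loop around A2, (A3+A4+A5+A6)
Step 3: combine A1, [A2/(1+A2*(A3+A4+A5+A6))] in series
Step 2: feedback.

Therefore the answer is feedback.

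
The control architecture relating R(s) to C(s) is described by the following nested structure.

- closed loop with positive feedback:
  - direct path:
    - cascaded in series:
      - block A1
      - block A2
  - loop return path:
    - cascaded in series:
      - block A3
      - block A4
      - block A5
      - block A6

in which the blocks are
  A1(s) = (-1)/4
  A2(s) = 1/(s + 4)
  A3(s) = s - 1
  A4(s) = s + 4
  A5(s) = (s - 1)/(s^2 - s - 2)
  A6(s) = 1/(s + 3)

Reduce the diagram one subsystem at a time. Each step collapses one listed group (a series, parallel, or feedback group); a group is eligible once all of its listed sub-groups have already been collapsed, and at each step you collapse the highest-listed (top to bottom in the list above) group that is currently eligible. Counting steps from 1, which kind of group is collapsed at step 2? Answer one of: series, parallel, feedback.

Answer: series

Working:
[1] cascade A1, A2
[2] series reduction of A3, A4, A5, A6
[3] close the feedback loop around (A1*A2), (A3*A4*A5*A6)
Step 2 collapses a series group.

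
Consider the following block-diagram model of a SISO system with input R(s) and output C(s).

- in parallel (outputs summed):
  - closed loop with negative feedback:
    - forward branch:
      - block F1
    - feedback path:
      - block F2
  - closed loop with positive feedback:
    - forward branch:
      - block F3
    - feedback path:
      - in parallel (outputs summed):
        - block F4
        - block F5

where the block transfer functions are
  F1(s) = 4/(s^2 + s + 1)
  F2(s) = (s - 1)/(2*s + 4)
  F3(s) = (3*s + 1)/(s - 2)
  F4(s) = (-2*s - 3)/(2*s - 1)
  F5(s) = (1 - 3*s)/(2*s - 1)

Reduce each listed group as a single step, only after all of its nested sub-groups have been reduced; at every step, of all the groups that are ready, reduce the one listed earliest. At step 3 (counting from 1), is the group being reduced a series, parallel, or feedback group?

Reducing step by step:

1. close the feedback loop around F1, F2
2. combine F4, F5 in parallel
3. collapse the loop (F3 forward, (F4+F5) return)
4. parallel reduction of [F1/(1+F1*F2)], [F3/(1-F3*(F4+F5))]
So the answer for step 3 is feedback.

Answer: feedback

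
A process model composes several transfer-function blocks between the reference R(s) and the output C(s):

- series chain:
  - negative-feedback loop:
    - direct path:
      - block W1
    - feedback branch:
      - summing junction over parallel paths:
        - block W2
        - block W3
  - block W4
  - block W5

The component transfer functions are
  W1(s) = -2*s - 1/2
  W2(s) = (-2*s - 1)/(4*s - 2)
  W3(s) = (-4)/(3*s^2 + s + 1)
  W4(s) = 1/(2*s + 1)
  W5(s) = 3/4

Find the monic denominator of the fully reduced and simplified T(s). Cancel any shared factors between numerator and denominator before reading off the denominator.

Step 1. parallel reduction of W2, W3 gives (-6*s^3 - 5*s^2 - 19*s + 7)/(12*s^3 - 2*s^2 + 2*s - 2)
Step 2. close the feedback loop around W1, (W2+W3) gives (-48*s^4 - 4*s^3 - 6*s^2 + 6*s + 2)/(24*s^4 + 50*s^3 + 77*s^2 - 5*s - 11)
Step 3. multiply [W1/(1+W1*(W2+W3))], W4, W5 (series) gives (-72*s^4 - 6*s^3 - 9*s^2 + 9*s + 3)/(96*s^5 + 248*s^4 + 408*s^3 + 134*s^2 - 54*s - 22)
Step 3 gives the fully reduced T(s), with no common factor left to cancel. The denominator's leading coefficient is 96, so divide each of its coefficients by 96 to get the monic form.

Final answer: s^5 + 31*s^4/12 + 17*s^3/4 + 67*s^2/48 - 9*s/16 - 11/48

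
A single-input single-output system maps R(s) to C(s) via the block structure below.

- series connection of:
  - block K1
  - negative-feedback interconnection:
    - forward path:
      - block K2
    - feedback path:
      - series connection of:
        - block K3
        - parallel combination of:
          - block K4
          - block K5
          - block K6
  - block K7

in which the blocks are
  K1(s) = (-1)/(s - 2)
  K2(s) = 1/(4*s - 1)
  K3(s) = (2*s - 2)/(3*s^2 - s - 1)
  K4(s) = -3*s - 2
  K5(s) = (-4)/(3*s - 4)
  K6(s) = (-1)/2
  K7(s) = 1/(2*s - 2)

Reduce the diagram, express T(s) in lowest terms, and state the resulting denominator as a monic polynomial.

[1] reduce the parallel group K4, K5, K6, giving (-18*s^2 + 9*s + 12)/(6*s - 8)
[2] cascade K3, (K4+K5+K6), giving (-18*s^3 + 27*s^2 + 3*s - 12)/(9*s^3 - 15*s^2 + s + 4)
[3] close the feedback loop around K2, (K3*(K4+K5+K6)), giving (9*s^3 - 15*s^2 + s + 4)/(36*s^4 - 87*s^3 + 46*s^2 + 18*s - 16)
[4] combine K1, [K2/(1+K2*(K3*(K4+K5+K6)))], K7 in series, giving (-9*s^3 + 15*s^2 - s - 4)/(72*s^6 - 390*s^5 + 758*s^4 - 588*s^3 + 44*s^2 + 168*s - 64)
That last expression is T(s), already simplified. Scaling its denominator by 1/72 (the reciprocal of the leading coefficient) yields the monic denominator.

Therefore the answer is s^6 - 65*s^5/12 + 379*s^4/36 - 49*s^3/6 + 11*s^2/18 + 7*s/3 - 8/9.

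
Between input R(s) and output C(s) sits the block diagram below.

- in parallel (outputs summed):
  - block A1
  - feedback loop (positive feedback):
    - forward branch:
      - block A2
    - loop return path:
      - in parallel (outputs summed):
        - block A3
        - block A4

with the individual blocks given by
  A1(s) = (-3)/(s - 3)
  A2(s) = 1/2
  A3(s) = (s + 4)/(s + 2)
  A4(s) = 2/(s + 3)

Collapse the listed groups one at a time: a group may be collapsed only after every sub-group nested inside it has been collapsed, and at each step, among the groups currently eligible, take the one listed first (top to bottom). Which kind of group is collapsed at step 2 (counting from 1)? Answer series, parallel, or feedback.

1. parallel reduction of A3, A4
2. apply the feedback formula to A2, (A3+A4)
3. add A1, [A2/(1-A2*(A3+A4))] (parallel)
The group at step 2 is a feedback group.

Answer: feedback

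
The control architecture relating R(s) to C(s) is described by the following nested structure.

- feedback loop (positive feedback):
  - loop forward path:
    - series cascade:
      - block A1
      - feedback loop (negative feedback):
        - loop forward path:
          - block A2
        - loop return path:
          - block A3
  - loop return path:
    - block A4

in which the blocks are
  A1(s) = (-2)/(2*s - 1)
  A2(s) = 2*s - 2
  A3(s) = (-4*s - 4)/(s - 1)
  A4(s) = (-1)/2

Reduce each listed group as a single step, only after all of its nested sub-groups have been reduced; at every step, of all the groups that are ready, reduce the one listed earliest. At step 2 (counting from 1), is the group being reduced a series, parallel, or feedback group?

Step 1 - close the feedback loop around A2, A3
Step 2 - reduce the series chain A1, [A2/(1+A2*A3)]
Step 3 - reduce the feedback loop with forward (A1*[A2/(1+A2*A3)]) and return A4
Step 2: series.

Therefore the answer is series.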